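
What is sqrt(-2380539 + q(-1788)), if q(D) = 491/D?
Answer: I*sqrt(1902612687681)/894 ≈ 1542.9*I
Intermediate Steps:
sqrt(-2380539 + q(-1788)) = sqrt(-2380539 + 491/(-1788)) = sqrt(-2380539 + 491*(-1/1788)) = sqrt(-2380539 - 491/1788) = sqrt(-4256404223/1788) = I*sqrt(1902612687681)/894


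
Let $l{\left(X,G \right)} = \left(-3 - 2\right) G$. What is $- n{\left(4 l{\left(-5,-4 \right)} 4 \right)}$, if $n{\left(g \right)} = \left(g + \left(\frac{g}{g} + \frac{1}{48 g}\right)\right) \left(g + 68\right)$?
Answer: $- \frac{478264417}{3840} \approx -1.2455 \cdot 10^{5}$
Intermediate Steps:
$l{\left(X,G \right)} = - 5 G$
$n{\left(g \right)} = \left(68 + g\right) \left(1 + g + \frac{1}{48 g}\right)$ ($n{\left(g \right)} = \left(g + \left(1 + \frac{1}{48 g}\right)\right) \left(68 + g\right) = \left(1 + g + \frac{1}{48 g}\right) \left(68 + g\right) = \left(68 + g\right) \left(1 + g + \frac{1}{48 g}\right)$)
$- n{\left(4 l{\left(-5,-4 \right)} 4 \right)} = - (\frac{3265}{48} + \left(4 \left(\left(-5\right) \left(-4\right)\right) 4\right)^{2} + 69 \cdot 4 \left(\left(-5\right) \left(-4\right)\right) 4 + \frac{17}{12 \cdot 4 \left(\left(-5\right) \left(-4\right)\right) 4}) = - (\frac{3265}{48} + \left(4 \cdot 20 \cdot 4\right)^{2} + 69 \cdot 4 \cdot 20 \cdot 4 + \frac{17}{12 \cdot 4 \cdot 20 \cdot 4}) = - (\frac{3265}{48} + \left(80 \cdot 4\right)^{2} + 69 \cdot 80 \cdot 4 + \frac{17}{12 \cdot 80 \cdot 4}) = - (\frac{3265}{48} + 320^{2} + 69 \cdot 320 + \frac{17}{12 \cdot 320}) = - (\frac{3265}{48} + 102400 + 22080 + \frac{17}{12} \cdot \frac{1}{320}) = - (\frac{3265}{48} + 102400 + 22080 + \frac{17}{3840}) = \left(-1\right) \frac{478264417}{3840} = - \frac{478264417}{3840}$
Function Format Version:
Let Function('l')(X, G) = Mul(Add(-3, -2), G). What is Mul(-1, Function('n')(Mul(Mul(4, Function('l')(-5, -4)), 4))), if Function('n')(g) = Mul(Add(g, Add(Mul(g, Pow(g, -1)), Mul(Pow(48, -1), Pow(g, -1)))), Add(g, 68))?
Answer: Rational(-478264417, 3840) ≈ -1.2455e+5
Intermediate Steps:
Function('l')(X, G) = Mul(-5, G)
Function('n')(g) = Mul(Add(68, g), Add(1, g, Mul(Rational(1, 48), Pow(g, -1)))) (Function('n')(g) = Mul(Add(g, Add(1, Mul(Rational(1, 48), Pow(g, -1)))), Add(68, g)) = Mul(Add(1, g, Mul(Rational(1, 48), Pow(g, -1))), Add(68, g)) = Mul(Add(68, g), Add(1, g, Mul(Rational(1, 48), Pow(g, -1)))))
Mul(-1, Function('n')(Mul(Mul(4, Function('l')(-5, -4)), 4))) = Mul(-1, Add(Rational(3265, 48), Pow(Mul(Mul(4, Mul(-5, -4)), 4), 2), Mul(69, Mul(Mul(4, Mul(-5, -4)), 4)), Mul(Rational(17, 12), Pow(Mul(Mul(4, Mul(-5, -4)), 4), -1)))) = Mul(-1, Add(Rational(3265, 48), Pow(Mul(Mul(4, 20), 4), 2), Mul(69, Mul(Mul(4, 20), 4)), Mul(Rational(17, 12), Pow(Mul(Mul(4, 20), 4), -1)))) = Mul(-1, Add(Rational(3265, 48), Pow(Mul(80, 4), 2), Mul(69, Mul(80, 4)), Mul(Rational(17, 12), Pow(Mul(80, 4), -1)))) = Mul(-1, Add(Rational(3265, 48), Pow(320, 2), Mul(69, 320), Mul(Rational(17, 12), Pow(320, -1)))) = Mul(-1, Add(Rational(3265, 48), 102400, 22080, Mul(Rational(17, 12), Rational(1, 320)))) = Mul(-1, Add(Rational(3265, 48), 102400, 22080, Rational(17, 3840))) = Mul(-1, Rational(478264417, 3840)) = Rational(-478264417, 3840)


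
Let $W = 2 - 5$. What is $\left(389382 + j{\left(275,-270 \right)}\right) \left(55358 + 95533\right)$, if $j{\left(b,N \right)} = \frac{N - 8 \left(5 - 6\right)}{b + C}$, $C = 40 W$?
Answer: $\frac{9106867567668}{155} \approx 5.8754 \cdot 10^{10}$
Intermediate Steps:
$W = -3$ ($W = 2 - 5 = -3$)
$C = -120$ ($C = 40 \left(-3\right) = -120$)
$j{\left(b,N \right)} = \frac{8 + N}{-120 + b}$ ($j{\left(b,N \right)} = \frac{N - 8 \left(5 - 6\right)}{b - 120} = \frac{N - -8}{-120 + b} = \frac{N + 8}{-120 + b} = \frac{8 + N}{-120 + b}$)
$\left(389382 + j{\left(275,-270 \right)}\right) \left(55358 + 95533\right) = \left(389382 + \frac{8 - 270}{-120 + 275}\right) \left(55358 + 95533\right) = \left(389382 + \frac{1}{155} \left(-262\right)\right) 150891 = \left(389382 - \frac{262}{155}\right) 150891 = \frac{60353948}{155} \cdot 150891 = \frac{9106867567668}{155}$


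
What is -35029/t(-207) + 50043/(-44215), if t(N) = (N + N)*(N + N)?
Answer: -440259881/329490180 ≈ -1.3362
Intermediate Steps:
t(N) = 4*N² (t(N) = (2*N)*(2*N) = 4*N²)
-35029/t(-207) + 50043/(-44215) = -35029/(4*(-207)²) + 50043/(-44215) = -35029/(4*42849) + 50043*(-1/44215) = -35029/171396 - 50043/44215 = -35029*1/171396 - 50043/44215 = -1523/7452 - 50043/44215 = -440259881/329490180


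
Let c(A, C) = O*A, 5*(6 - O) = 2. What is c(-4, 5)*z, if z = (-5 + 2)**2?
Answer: -1008/5 ≈ -201.60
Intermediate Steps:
O = 28/5 (O = 6 - 1/5*2 = 6 - 2/5 = 28/5 ≈ 5.6000)
c(A, C) = 28*A/5
z = 9 (z = (-3)**2 = 9)
c(-4, 5)*z = ((28/5)*(-4))*9 = -112/5*9 = -1008/5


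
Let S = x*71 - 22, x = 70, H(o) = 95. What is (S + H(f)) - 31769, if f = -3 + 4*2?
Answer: -26726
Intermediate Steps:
f = 5 (f = -3 + 8 = 5)
S = 4948 (S = 70*71 - 22 = 4970 - 22 = 4948)
(S + H(f)) - 31769 = (4948 + 95) - 31769 = 5043 - 31769 = -26726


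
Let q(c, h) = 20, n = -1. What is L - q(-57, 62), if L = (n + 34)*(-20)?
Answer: -680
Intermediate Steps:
L = -660 (L = (-1 + 34)*(-20) = 33*(-20) = -660)
L - q(-57, 62) = -660 - 1*20 = -660 - 20 = -680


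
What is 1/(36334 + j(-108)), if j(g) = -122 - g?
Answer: 1/36320 ≈ 2.7533e-5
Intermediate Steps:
1/(36334 + j(-108)) = 1/(36334 + (-122 - 1*(-108))) = 1/(36334 + (-122 + 108)) = 1/(36334 - 14) = 1/36320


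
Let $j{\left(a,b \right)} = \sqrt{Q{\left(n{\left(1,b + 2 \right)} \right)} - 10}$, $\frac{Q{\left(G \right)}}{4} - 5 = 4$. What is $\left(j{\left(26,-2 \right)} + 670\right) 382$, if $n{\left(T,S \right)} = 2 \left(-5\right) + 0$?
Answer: $255940 + 382 \sqrt{26} \approx 2.5789 \cdot 10^{5}$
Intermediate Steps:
$n{\left(T,S \right)} = -10$ ($n{\left(T,S \right)} = -10 + 0 = -10$)
$Q{\left(G \right)} = 36$ ($Q{\left(G \right)} = 20 + 4 \cdot 4 = 20 + 16 = 36$)
$j{\left(a,b \right)} = \sqrt{26}$ ($j{\left(a,b \right)} = \sqrt{36 - 10} = \sqrt{26}$)
$\left(j{\left(26,-2 \right)} + 670\right) 382 = \left(\sqrt{26} + 670\right) 382 = \left(670 + \sqrt{26}\right) 382 = 255940 + 382 \sqrt{26}$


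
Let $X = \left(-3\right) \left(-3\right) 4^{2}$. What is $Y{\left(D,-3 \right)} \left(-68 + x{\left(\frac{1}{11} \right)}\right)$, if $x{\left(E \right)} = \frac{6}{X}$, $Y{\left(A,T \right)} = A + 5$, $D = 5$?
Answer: $- \frac{8155}{12} \approx -679.58$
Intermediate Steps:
$X = 144$ ($X = 9 \cdot 16 = 144$)
$Y{\left(A,T \right)} = 5 + A$
$x{\left(E \right)} = \frac{1}{24}$ ($x{\left(E \right)} = \frac{6}{144} = 6 \cdot \frac{1}{144} = \frac{1}{24}$)
$Y{\left(D,-3 \right)} \left(-68 + x{\left(\frac{1}{11} \right)}\right) = \left(5 + 5\right) \left(-68 + \frac{1}{24}\right) = 10 \left(- \frac{1631}{24}\right) = - \frac{8155}{12}$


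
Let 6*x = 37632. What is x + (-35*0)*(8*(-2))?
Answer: 6272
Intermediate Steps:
x = 6272 (x = (⅙)*37632 = 6272)
x + (-35*0)*(8*(-2)) = 6272 + (-35*0)*(8*(-2)) = 6272 + 0*(-16) = 6272 + 0 = 6272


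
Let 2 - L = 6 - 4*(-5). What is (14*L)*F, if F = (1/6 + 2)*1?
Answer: -728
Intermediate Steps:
L = -24 (L = 2 - (6 - 4*(-5)) = 2 - (6 + 20) = 2 - 1*26 = 2 - 26 = -24)
F = 13/6 (F = (⅙ + 2)*1 = (13/6)*1 = 13/6 ≈ 2.1667)
(14*L)*F = (14*(-24))*(13/6) = -336*13/6 = -728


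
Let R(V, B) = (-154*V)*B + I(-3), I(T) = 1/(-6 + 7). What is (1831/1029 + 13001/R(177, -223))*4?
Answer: 44572702456/6254812515 ≈ 7.1261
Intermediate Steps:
I(T) = 1 (I(T) = 1/1 = 1)
R(V, B) = 1 - 154*B*V (R(V, B) = (-154*V)*B + 1 = -154*B*V + 1 = 1 - 154*B*V)
(1831/1029 + 13001/R(177, -223))*4 = (1831/1029 + 13001/(1 - 154*(-223)*177))*4 = (1831*(1/1029) + 13001/(1 + 6078534))*4 = (1831/1029 + 13001/6078535)*4 = (11143175614/6254812515)*4 = 44572702456/6254812515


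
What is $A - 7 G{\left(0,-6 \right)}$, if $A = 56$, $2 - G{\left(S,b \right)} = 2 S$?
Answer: $42$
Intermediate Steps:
$G{\left(S,b \right)} = 2 - 2 S$
$A - 7 G{\left(0,-6 \right)} = 56 - 7 \left(2 - 0\right) = 56 - 7 \left(2 + 0\right) = 56 - 14 = 42$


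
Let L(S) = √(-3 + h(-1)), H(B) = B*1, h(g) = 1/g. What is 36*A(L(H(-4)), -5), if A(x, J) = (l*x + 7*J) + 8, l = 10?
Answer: -972 + 720*I ≈ -972.0 + 720.0*I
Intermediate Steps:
H(B) = B
L(S) = 2*I (L(S) = √(-3 + 1/(-1)) = √(-3 - 1) = √(-4) = 2*I)
A(x, J) = 8 + 7*J + 10*x (A(x, J) = (10*x + 7*J) + 8 = (7*J + 10*x) + 8 = 8 + 7*J + 10*x)
36*A(L(H(-4)), -5) = 36*(8 + 7*(-5) + 10*(2*I)) = 36*(8 - 35 + 20*I) = 36*(-27 + 20*I) = -972 + 720*I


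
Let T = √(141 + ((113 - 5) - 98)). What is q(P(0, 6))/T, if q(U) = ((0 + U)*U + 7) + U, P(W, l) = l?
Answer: 49*√151/151 ≈ 3.9876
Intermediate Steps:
q(U) = 7 + U + U² (q(U) = (U*U + 7) + U = (U² + 7) + U = (7 + U²) + U = 7 + U + U²)
T = √151 (T = √(141 + (108 - 98)) = √(141 + 10) = √151 ≈ 12.288)
q(P(0, 6))/T = (7 + 6 + 6²)/(√151) = (7 + 6 + 36)*(√151/151) = 49*(√151/151) = 49*√151/151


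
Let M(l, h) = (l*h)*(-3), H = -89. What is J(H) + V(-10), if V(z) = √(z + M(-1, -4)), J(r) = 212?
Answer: 212 + I*√22 ≈ 212.0 + 4.6904*I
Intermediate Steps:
M(l, h) = -3*h*l (M(l, h) = (h*l)*(-3) = -3*h*l)
V(z) = √(-12 + z) (V(z) = √(z - 3*(-4)*(-1)) = √(z - 12) = √(-12 + z))
J(H) + V(-10) = 212 + √(-12 - 10) = 212 + √(-22) = 212 + I*√22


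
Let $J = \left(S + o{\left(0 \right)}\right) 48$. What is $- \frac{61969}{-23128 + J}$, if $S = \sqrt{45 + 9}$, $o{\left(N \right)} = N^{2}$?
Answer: $\frac{179152379}{66847496} + \frac{557721 \sqrt{6}}{33423748} \approx 2.7209$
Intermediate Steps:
$S = 3 \sqrt{6}$ ($S = \sqrt{54} = 3 \sqrt{6} \approx 7.3485$)
$J = 144 \sqrt{6}$ ($J = \left(3 \sqrt{6} + 0^{2}\right) 48 = \left(3 \sqrt{6} + 0\right) 48 = 3 \sqrt{6} \cdot 48 = 144 \sqrt{6} \approx 352.73$)
$- \frac{61969}{-23128 + J} = - \frac{61969}{-23128 + 144 \sqrt{6}}$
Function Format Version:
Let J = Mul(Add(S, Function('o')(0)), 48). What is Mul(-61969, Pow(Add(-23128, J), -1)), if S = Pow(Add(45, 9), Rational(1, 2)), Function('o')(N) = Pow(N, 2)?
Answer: Add(Rational(179152379, 66847496), Mul(Rational(557721, 33423748), Pow(6, Rational(1, 2)))) ≈ 2.7209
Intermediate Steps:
S = Mul(3, Pow(6, Rational(1, 2))) (S = Pow(54, Rational(1, 2)) = Mul(3, Pow(6, Rational(1, 2))) ≈ 7.3485)
J = Mul(144, Pow(6, Rational(1, 2))) (J = Mul(Add(Mul(3, Pow(6, Rational(1, 2))), Pow(0, 2)), 48) = Mul(Add(Mul(3, Pow(6, Rational(1, 2))), 0), 48) = Mul(Mul(3, Pow(6, Rational(1, 2))), 48) = Mul(144, Pow(6, Rational(1, 2))) ≈ 352.73)
Mul(-61969, Pow(Add(-23128, J), -1)) = Mul(-61969, Pow(Add(-23128, Mul(144, Pow(6, Rational(1, 2)))), -1))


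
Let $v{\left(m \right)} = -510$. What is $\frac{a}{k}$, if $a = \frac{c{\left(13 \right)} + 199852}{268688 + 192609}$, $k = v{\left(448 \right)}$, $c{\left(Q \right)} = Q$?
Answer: $- \frac{39973}{47052294} \approx -0.00084954$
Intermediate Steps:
$k = -510$
$a = \frac{199865}{461297}$ ($a = \frac{13 + 199852}{268688 + 192609} = \frac{199865}{461297} \approx 0.43327$)
$\frac{a}{k} = \frac{199865}{461297 \left(-510\right)} = \frac{199865}{461297} \left(- \frac{1}{510}\right) = - \frac{39973}{47052294}$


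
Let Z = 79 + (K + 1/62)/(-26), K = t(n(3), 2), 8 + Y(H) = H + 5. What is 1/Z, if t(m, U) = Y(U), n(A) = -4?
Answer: 1612/127409 ≈ 0.012652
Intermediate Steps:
Y(H) = -3 + H (Y(H) = -8 + (H + 5) = -8 + (5 + H) = -3 + H)
t(m, U) = -3 + U
K = -1 (K = -3 + 2 = -1)
Z = 127409/1612 (Z = 79 + (-1 + 1/62)/(-26) = 79 + (-1 + 1/62)*(-1/26) = 79 - 61/62*(-1/26) = 79 + 61/1612 = 127409/1612 ≈ 79.038)
1/Z = 1/(127409/1612) = 1612/127409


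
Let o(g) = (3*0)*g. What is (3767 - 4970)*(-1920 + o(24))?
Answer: 2309760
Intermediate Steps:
o(g) = 0 (o(g) = 0*g = 0)
(3767 - 4970)*(-1920 + o(24)) = (3767 - 4970)*(-1920 + 0) = -1203*(-1920) = 2309760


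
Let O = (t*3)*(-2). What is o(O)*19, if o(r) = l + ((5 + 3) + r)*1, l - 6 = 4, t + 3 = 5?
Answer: 114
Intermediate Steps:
t = 2 (t = -3 + 5 = 2)
l = 10 (l = 6 + 4 = 10)
O = -12 (O = (2*3)*(-2) = 6*(-2) = -12)
o(r) = 18 + r (o(r) = 10 + ((5 + 3) + r)*1 = 10 + (8 + r)*1 = 10 + (8 + r) = 18 + r)
o(O)*19 = (18 - 12)*19 = 6*19 = 114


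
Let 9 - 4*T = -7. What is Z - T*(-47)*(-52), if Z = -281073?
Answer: -290849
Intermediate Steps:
T = 4 (T = 9/4 - ¼*(-7) = 9/4 + 7/4 = 4)
Z - T*(-47)*(-52) = -281073 - 4*(-47)*(-52) = -281073 - (-188)*(-52) = -281073 - 1*9776 = -281073 - 9776 = -290849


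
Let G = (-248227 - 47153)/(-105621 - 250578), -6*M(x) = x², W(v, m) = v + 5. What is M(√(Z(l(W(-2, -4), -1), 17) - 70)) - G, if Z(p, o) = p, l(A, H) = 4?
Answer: 1207603/118733 ≈ 10.171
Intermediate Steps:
W(v, m) = 5 + v
M(x) = -x²/6
G = 98460/118733 (G = -295380/(-356199) = -295380*(-1/356199) = 98460/118733 ≈ 0.82926)
M(√(Z(l(W(-2, -4), -1), 17) - 70)) - G = -(√(4 - 70))²/6 - 1*98460/118733 = -(√(-66))²/6 - 98460/118733 = -(I*√66)²/6 - 98460/118733 = -⅙*(-66) - 98460/118733 = 11 - 98460/118733 = 1207603/118733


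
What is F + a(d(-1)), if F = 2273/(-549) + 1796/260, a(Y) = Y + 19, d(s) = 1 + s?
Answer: 776771/35685 ≈ 21.767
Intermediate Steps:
a(Y) = 19 + Y
F = 98756/35685 (F = 2273*(-1/549) + 1796*(1/260) = -2273/549 + 449/65 = 98756/35685 ≈ 2.7674)
F + a(d(-1)) = 98756/35685 + (19 + (1 - 1)) = 98756/35685 + (19 + 0) = 98756/35685 + 19 = 776771/35685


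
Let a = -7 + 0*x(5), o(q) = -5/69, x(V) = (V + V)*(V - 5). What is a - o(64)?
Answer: -478/69 ≈ -6.9275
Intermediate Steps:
x(V) = 2*V*(-5 + V) (x(V) = (2*V)*(-5 + V) = 2*V*(-5 + V))
o(q) = -5/69 (o(q) = -5*1/69 = -5/69)
a = -7 (a = -7 + 0*(2*5*(-5 + 5)) = -7 + 0*(2*5*0) = -7 + 0*0 = -7 + 0 = -7)
a - o(64) = -7 - 1*(-5/69) = -7 + 5/69 = -478/69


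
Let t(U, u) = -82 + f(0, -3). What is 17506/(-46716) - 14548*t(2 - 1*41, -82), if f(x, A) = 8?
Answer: 25146092863/23358 ≈ 1.0766e+6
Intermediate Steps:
t(U, u) = -74 (t(U, u) = -82 + 8 = -74)
17506/(-46716) - 14548*t(2 - 1*41, -82) = 17506/(-46716) - 14548/(1/(-74)) = 17506*(-1/46716) - 14548/(-1/74) = -8753/23358 - 14548*(-74) = -8753/23358 + 1076552 = 25146092863/23358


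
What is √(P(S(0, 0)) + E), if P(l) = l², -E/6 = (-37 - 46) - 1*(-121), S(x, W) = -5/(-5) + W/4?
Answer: I*√227 ≈ 15.067*I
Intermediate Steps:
S(x, W) = 1 + W/4 (S(x, W) = -5*(-⅕) + W*(¼) = 1 + W/4)
E = -228 (E = -6*((-37 - 46) - 1*(-121)) = -6*(-83 + 121) = -6*38 = -228)
√(P(S(0, 0)) + E) = √((1 + (¼)*0)² - 228) = √((1 + 0)² - 228) = √(1² - 228) = √(1 - 228) = √(-227) = I*√227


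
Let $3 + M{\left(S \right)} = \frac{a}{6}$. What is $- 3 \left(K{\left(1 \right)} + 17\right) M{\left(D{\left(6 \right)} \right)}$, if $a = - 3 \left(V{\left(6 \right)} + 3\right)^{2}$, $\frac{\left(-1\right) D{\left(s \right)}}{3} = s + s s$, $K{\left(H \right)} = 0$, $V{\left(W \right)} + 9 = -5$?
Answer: $\frac{6477}{2} \approx 3238.5$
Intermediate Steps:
$V{\left(W \right)} = -14$ ($V{\left(W \right)} = -9 - 5 = -14$)
$D{\left(s \right)} = - 3 s - 3 s^{2}$ ($D{\left(s \right)} = - 3 \left(s + s s\right) = - 3 \left(s + s^{2}\right) = - 3 s - 3 s^{2}$)
$a = -363$ ($a = - 3 \left(-14 + 3\right)^{2} = - 3 \left(-11\right)^{2} = \left(-3\right) 121 = -363$)
$M{\left(S \right)} = - \frac{127}{2}$ ($M{\left(S \right)} = -3 - \frac{363}{6} = -3 - \frac{121}{2} = - \frac{127}{2}$)
$- 3 \left(K{\left(1 \right)} + 17\right) M{\left(D{\left(6 \right)} \right)} = - 3 \left(0 + 17\right) \left(- \frac{127}{2}\right) = \left(-3\right) 17 \left(- \frac{127}{2}\right) = \left(-51\right) \left(- \frac{127}{2}\right) = \frac{6477}{2}$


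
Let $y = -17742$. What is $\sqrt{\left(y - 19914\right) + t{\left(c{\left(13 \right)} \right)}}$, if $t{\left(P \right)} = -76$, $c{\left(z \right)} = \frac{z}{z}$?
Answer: $2 i \sqrt{9433} \approx 194.25 i$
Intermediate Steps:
$c{\left(z \right)} = 1$
$\sqrt{\left(y - 19914\right) + t{\left(c{\left(13 \right)} \right)}} = \sqrt{\left(-17742 - 19914\right) - 76} = \sqrt{-37656 - 76} = \sqrt{-37732} = 2 i \sqrt{9433}$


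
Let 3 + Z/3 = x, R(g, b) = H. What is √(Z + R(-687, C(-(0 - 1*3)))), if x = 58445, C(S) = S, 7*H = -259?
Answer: √175289 ≈ 418.68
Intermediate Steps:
H = -37 (H = (⅐)*(-259) = -37)
R(g, b) = -37
Z = 175326 (Z = -9 + 3*58445 = -9 + 175335 = 175326)
√(Z + R(-687, C(-(0 - 1*3)))) = √(175326 - 37) = √175289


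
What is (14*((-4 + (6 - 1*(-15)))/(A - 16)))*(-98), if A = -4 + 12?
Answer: 5831/2 ≈ 2915.5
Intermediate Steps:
A = 8
(14*((-4 + (6 - 1*(-15)))/(A - 16)))*(-98) = (14*((-4 + (6 - 1*(-15)))/(8 - 16)))*(-98) = (14*((-4 + (6 + 15))/(-8)))*(-98) = (14*((-4 + 21)*(-⅛)))*(-98) = (14*(17*(-⅛)))*(-98) = (14*(-17/8))*(-98) = -119/4*(-98) = 5831/2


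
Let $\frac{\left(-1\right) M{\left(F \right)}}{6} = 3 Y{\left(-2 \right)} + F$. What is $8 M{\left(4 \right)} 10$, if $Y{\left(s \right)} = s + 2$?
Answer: $-1920$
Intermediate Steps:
$Y{\left(s \right)} = 2 + s$
$M{\left(F \right)} = - 6 F$ ($M{\left(F \right)} = - 6 \left(3 \left(2 - 2\right) + F\right) = - 6 \left(3 \cdot 0 + F\right) = - 6 \left(0 + F\right) = - 6 F$)
$8 M{\left(4 \right)} 10 = 8 \left(\left(-6\right) 4\right) 10 = 8 \left(-24\right) 10 = \left(-192\right) 10 = -1920$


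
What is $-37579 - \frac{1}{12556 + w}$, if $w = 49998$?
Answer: $- \frac{2350716767}{62554} \approx -37579.0$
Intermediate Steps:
$-37579 - \frac{1}{12556 + w} = -37579 - \frac{1}{12556 + 49998} = -37579 - \frac{1}{62554} = - \frac{2350716767}{62554}$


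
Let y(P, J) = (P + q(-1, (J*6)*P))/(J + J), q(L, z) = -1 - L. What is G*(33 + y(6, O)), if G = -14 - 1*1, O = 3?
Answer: -510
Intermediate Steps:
y(P, J) = P/(2*J) (y(P, J) = (P + (-1 - 1*(-1)))/(J + J) = (P + (-1 + 1))/((2*J)) = (P + 0)*(1/(2*J)) = P*(1/(2*J)) = P/(2*J))
G = -15 (G = -14 - 1 = -15)
G*(33 + y(6, O)) = -15*(33 + (½)*6/3) = -15*(33 + (½)*6*(⅓)) = -15*(33 + 1) = -15*34 = -510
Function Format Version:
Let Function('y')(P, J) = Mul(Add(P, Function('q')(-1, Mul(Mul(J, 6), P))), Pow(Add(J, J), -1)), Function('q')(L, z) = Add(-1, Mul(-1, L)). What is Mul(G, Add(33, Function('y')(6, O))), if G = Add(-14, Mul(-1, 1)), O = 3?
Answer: -510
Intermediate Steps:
Function('y')(P, J) = Mul(Rational(1, 2), P, Pow(J, -1)) (Function('y')(P, J) = Mul(Add(P, Add(-1, Mul(-1, -1))), Pow(Add(J, J), -1)) = Mul(Add(P, Add(-1, 1)), Pow(Mul(2, J), -1)) = Mul(Add(P, 0), Mul(Rational(1, 2), Pow(J, -1))) = Mul(P, Mul(Rational(1, 2), Pow(J, -1))) = Mul(Rational(1, 2), P, Pow(J, -1)))
G = -15 (G = Add(-14, -1) = -15)
Mul(G, Add(33, Function('y')(6, O))) = Mul(-15, Add(33, Mul(Rational(1, 2), 6, Pow(3, -1)))) = Mul(-15, Add(33, Mul(Rational(1, 2), 6, Rational(1, 3)))) = Mul(-15, Add(33, 1)) = Mul(-15, 34) = -510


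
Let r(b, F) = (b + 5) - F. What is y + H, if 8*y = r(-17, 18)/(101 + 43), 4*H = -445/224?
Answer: -1405/2688 ≈ -0.52269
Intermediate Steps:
H = -445/896 (H = (-445/224)/4 = (-445*1/224)/4 = (1/4)*(-445/224) = -445/896 ≈ -0.49665)
r(b, F) = 5 + b - F (r(b, F) = (5 + b) - F = 5 + b - F)
y = -5/192 (y = ((5 - 17 - 1*18)/(101 + 43))/8 = ((5 - 17 - 18)/144)/8 = (-30*1/144)/8 = (1/8)*(-5/24) = -5/192 ≈ -0.026042)
y + H = -5/192 - 445/896 = -1405/2688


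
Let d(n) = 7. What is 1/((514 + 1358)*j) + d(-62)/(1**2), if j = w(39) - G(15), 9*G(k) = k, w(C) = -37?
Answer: 506687/72384 ≈ 7.0000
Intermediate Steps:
G(k) = k/9
j = -116/3 (j = -37 - 15/9 = -37 - 1*5/3 = -37 - 5/3 = -116/3 ≈ -38.667)
1/((514 + 1358)*j) + d(-62)/(1**2) = 1/((514 + 1358)*(-116/3)) + 7/(1**2) = -3/116/1872 + 7/1 = (1/1872)*(-3/116) + 7*1 = -1/72384 + 7 = 506687/72384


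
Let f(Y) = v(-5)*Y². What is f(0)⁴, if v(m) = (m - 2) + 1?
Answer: 0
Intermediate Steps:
v(m) = -1 + m (v(m) = (-2 + m) + 1 = -1 + m)
f(Y) = -6*Y² (f(Y) = (-1 - 5)*Y² = -6*Y²)
f(0)⁴ = (-6*0²)⁴ = (-6*0)⁴ = 0⁴ = 0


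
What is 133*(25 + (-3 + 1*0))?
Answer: 2926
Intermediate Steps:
133*(25 + (-3 + 1*0)) = 133*(25 + (-3 + 0)) = 133*(25 - 3) = 133*22 = 2926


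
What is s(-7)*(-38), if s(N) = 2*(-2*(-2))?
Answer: -304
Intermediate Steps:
s(N) = 8 (s(N) = 2*4 = 8)
s(-7)*(-38) = 8*(-38) = -304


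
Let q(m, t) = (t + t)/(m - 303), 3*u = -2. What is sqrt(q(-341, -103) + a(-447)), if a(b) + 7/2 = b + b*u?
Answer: I*sqrt(3944661)/161 ≈ 12.336*I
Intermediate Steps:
u = -2/3 (u = (1/3)*(-2) = -2/3 ≈ -0.66667)
a(b) = -7/2 + b/3 (a(b) = -7/2 + (b + b*(-2/3)) = -7/2 + (b - 2*b/3) = -7/2 + b/3)
q(m, t) = 2*t/(-303 + m) (q(m, t) = (2*t)/(-303 + m) = 2*t/(-303 + m))
sqrt(q(-341, -103) + a(-447)) = sqrt(2*(-103)/(-303 - 341) + (-7/2 + (1/3)*(-447))) = sqrt(2*(-103)/(-644) + (-7/2 - 149)) = sqrt(2*(-103)*(-1/644) - 305/2) = sqrt(103/322 - 305/2) = sqrt(-24501/161) = I*sqrt(3944661)/161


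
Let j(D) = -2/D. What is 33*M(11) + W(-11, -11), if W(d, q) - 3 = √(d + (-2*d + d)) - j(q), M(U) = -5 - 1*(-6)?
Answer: 394/11 ≈ 35.818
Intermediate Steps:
M(U) = 1 (M(U) = -5 + 6 = 1)
W(d, q) = 3 + 2/q (W(d, q) = 3 + (√(d + (-2*d + d)) - (-2)/q) = 3 + (√(d - d) + 2/q) = 3 + (√0 + 2/q) = 3 + (0 + 2/q) = 3 + 2/q)
33*M(11) + W(-11, -11) = 33*1 + (3 + 2/(-11)) = 33 + (3 + 2*(-1/11)) = 33 + (3 - 2/11) = 33 + 31/11 = 394/11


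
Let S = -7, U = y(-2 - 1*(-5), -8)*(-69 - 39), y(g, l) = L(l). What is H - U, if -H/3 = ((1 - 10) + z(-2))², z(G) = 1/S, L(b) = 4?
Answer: 8880/49 ≈ 181.22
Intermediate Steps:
y(g, l) = 4
U = -432 (U = 4*(-69 - 39) = 4*(-108) = -432)
z(G) = -⅐ (z(G) = 1/(-7) = -⅐)
H = -12288/49 (H = -3*((1 - 10) - ⅐)² = -3*(-9 - ⅐)² = -3*(-64/7)² = -3*4096/49 = -12288/49 ≈ -250.78)
H - U = -12288/49 - 1*(-432) = -12288/49 + 432 = 8880/49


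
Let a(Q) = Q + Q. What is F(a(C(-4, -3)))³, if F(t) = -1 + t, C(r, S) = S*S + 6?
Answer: 24389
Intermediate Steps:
C(r, S) = 6 + S² (C(r, S) = S² + 6 = 6 + S²)
a(Q) = 2*Q
F(a(C(-4, -3)))³ = (-1 + 2*(6 + (-3)²))³ = (-1 + 2*(6 + 9))³ = (-1 + 2*15)³ = (-1 + 30)³ = 29³ = 24389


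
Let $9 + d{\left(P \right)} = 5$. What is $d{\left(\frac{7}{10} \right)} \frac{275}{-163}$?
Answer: $\frac{1100}{163} \approx 6.7485$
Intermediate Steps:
$d{\left(P \right)} = -4$ ($d{\left(P \right)} = -9 + 5 = -4$)
$d{\left(\frac{7}{10} \right)} \frac{275}{-163} = - 4 \frac{275}{-163} = - 4 \cdot 275 \left(- \frac{1}{163}\right) = \left(-4\right) \left(- \frac{275}{163}\right) = \frac{1100}{163}$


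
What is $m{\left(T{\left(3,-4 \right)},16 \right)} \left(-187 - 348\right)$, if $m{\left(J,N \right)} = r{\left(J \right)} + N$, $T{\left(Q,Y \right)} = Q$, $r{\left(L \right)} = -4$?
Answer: $-6420$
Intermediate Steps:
$m{\left(J,N \right)} = -4 + N$
$m{\left(T{\left(3,-4 \right)},16 \right)} \left(-187 - 348\right) = \left(-4 + 16\right) \left(-187 - 348\right) = 12 \left(-535\right) = -6420$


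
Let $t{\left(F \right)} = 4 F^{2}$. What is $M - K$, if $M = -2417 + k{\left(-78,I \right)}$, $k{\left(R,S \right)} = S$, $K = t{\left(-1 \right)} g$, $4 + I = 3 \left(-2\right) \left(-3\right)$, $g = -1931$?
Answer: $5321$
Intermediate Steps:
$I = 14$ ($I = -4 + 3 \left(-2\right) \left(-3\right) = -4 - -18 = -4 + 18 = 14$)
$K = -7724$ ($K = 4 \left(-1\right)^{2} \left(-1931\right) = 4 \cdot 1 \left(-1931\right) = 4 \left(-1931\right) = -7724$)
$M = -2403$ ($M = -2417 + 14 = -2403$)
$M - K = -2403 - -7724 = -2403 + 7724 = 5321$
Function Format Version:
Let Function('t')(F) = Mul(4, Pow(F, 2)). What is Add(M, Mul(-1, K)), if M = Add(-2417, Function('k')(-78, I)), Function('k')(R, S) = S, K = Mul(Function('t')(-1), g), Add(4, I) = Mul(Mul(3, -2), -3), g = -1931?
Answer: 5321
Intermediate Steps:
I = 14 (I = Add(-4, Mul(Mul(3, -2), -3)) = Add(-4, Mul(-6, -3)) = Add(-4, 18) = 14)
K = -7724 (K = Mul(Mul(4, Pow(-1, 2)), -1931) = Mul(Mul(4, 1), -1931) = Mul(4, -1931) = -7724)
M = -2403 (M = Add(-2417, 14) = -2403)
Add(M, Mul(-1, K)) = Add(-2403, Mul(-1, -7724)) = Add(-2403, 7724) = 5321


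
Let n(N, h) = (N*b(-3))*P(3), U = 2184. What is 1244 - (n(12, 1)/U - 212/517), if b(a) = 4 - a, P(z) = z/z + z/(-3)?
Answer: 643360/517 ≈ 1244.4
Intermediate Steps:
P(z) = 1 - z/3 (P(z) = 1 + z*(-⅓) = 1 - z/3)
n(N, h) = 0 (n(N, h) = (N*(4 - 1*(-3)))*(1 - ⅓*3) = (N*(4 + 3))*(1 - 1) = (N*7)*0 = (7*N)*0 = 0)
1244 - (n(12, 1)/U - 212/517) = 1244 - (0/2184 - 212/517) = 1244 - (0*(1/2184) - 212*1/517) = 1244 - (0 - 212/517) = 1244 - 1*(-212/517) = 1244 + 212/517 = 643360/517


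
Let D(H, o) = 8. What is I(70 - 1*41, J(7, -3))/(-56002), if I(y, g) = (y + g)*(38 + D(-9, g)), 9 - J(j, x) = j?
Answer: -713/28001 ≈ -0.025463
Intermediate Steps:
J(j, x) = 9 - j
I(y, g) = 46*g + 46*y (I(y, g) = (y + g)*(38 + 8) = (g + y)*46 = 46*g + 46*y)
I(70 - 1*41, J(7, -3))/(-56002) = (46*(9 - 1*7) + 46*(70 - 1*41))/(-56002) = (46*(9 - 7) + 46*(70 - 41))*(-1/56002) = (46*2 + 46*29)*(-1/56002) = (92 + 1334)*(-1/56002) = 1426*(-1/56002) = -713/28001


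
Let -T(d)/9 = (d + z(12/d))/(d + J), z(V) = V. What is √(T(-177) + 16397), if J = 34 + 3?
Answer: √279487831805/4130 ≈ 128.01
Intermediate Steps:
J = 37
T(d) = -9*(d + 12/d)/(37 + d) (T(d) = -9*(d + 12/d)/(d + 37) = -9*(d + 12/d)/(37 + d))
√(T(-177) + 16397) = √(9*(-12 - 1*(-177)²)/(-177*(37 - 177)) + 16397) = √(9*(-1/177)*(-12 - 1*31329)/(-140) + 16397) = √(9*(-1/177)*(-1/140)*(-12 - 31329) + 16397) = √(9*(-1/177)*(-1/140)*(-31341) + 16397) = √(-94023/8260 + 16397) = √(135345197/8260) = √279487831805/4130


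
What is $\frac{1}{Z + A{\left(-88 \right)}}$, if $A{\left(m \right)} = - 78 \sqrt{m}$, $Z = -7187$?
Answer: $\frac{i}{- 7187 i + 156 \sqrt{22}} \approx -0.00013771 + 1.402 \cdot 10^{-5} i$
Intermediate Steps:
$\frac{1}{Z + A{\left(-88 \right)}} = \frac{1}{-7187 - 78 \sqrt{-88}} = \frac{1}{-7187 - 78 \cdot 2 i \sqrt{22}} = \frac{1}{-7187 - 156 i \sqrt{22}}$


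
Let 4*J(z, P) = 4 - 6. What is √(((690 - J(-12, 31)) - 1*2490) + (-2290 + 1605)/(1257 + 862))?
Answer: 23*I*√61107722/4238 ≈ 42.424*I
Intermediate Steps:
J(z, P) = -½ (J(z, P) = (4 - 6)/4 = (¼)*(-2) = -½)
√(((690 - J(-12, 31)) - 1*2490) + (-2290 + 1605)/(1257 + 862)) = √(((690 - 1*(-½)) - 1*2490) + (-2290 + 1605)/(1257 + 862)) = √(((690 + ½) - 2490) - 685/2119) = √((1381/2 - 2490) - 685*1/2119) = √(-3599/2 - 685/2119) = √(-7627651/4238) = 23*I*√61107722/4238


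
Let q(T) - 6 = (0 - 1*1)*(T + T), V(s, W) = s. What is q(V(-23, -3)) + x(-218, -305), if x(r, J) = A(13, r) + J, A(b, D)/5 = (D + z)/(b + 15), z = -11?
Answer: -8229/28 ≈ -293.89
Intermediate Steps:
q(T) = 6 - 2*T (q(T) = 6 + (0 - 1*1)*(T + T) = 6 + (0 - 1)*(2*T) = 6 - 2*T)
A(b, D) = 5*(-11 + D)/(15 + b) (A(b, D) = 5*((D - 11)/(b + 15)) = 5*((-11 + D)/(15 + b)) = 5*(-11 + D)/(15 + b))
x(r, J) = -55/28 + J + 5*r/28 (x(r, J) = 5*(-11 + r)/(15 + 13) + J = 5*(-11 + r)/28 + J = 5*(1/28)*(-11 + r) + J = (-55/28 + 5*r/28) + J = -55/28 + J + 5*r/28)
q(V(-23, -3)) + x(-218, -305) = (6 - 2*(-23)) + (-55/28 - 305 + (5/28)*(-218)) = (6 + 46) + (-55/28 - 305 - 545/14) = 52 - 9685/28 = -8229/28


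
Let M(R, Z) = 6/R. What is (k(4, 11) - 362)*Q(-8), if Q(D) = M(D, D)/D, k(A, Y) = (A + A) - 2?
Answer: -267/8 ≈ -33.375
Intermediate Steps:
k(A, Y) = -2 + 2*A (k(A, Y) = 2*A - 2 = -2 + 2*A)
Q(D) = 6/D**2 (Q(D) = (6/D)/D = 6/D**2)
(k(4, 11) - 362)*Q(-8) = ((-2 + 2*4) - 362)*(6/(-8)**2) = ((-2 + 8) - 362)*(6*(1/64)) = (6 - 362)*(3/32) = -356*3/32 = -267/8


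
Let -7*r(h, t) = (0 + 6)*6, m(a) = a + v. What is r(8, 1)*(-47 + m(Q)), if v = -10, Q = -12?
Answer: 2484/7 ≈ 354.86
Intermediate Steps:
m(a) = -10 + a (m(a) = a - 10 = -10 + a)
r(h, t) = -36/7 (r(h, t) = -(0 + 6)*6/7 = -6*6/7 = -⅐*36 = -36/7)
r(8, 1)*(-47 + m(Q)) = -36*(-47 + (-10 - 12))/7 = -36*(-47 - 22)/7 = -36/7*(-69) = 2484/7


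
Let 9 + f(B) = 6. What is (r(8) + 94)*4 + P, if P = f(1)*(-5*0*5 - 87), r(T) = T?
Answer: 669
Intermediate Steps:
f(B) = -3 (f(B) = -9 + 6 = -3)
P = 261 (P = -3*(-5*0*5 - 87) = -3*(-0*5 - 87) = -3*(-1*0 - 87) = -3*(0 - 87) = -3*(-87) = 261)
(r(8) + 94)*4 + P = (8 + 94)*4 + 261 = 102*4 + 261 = 408 + 261 = 669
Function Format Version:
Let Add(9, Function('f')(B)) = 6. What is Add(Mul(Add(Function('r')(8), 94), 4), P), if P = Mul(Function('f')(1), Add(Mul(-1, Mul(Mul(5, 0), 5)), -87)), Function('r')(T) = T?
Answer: 669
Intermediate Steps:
Function('f')(B) = -3 (Function('f')(B) = Add(-9, 6) = -3)
P = 261 (P = Mul(-3, Add(Mul(-1, Mul(Mul(5, 0), 5)), -87)) = Mul(-3, Add(Mul(-1, Mul(0, 5)), -87)) = Mul(-3, Add(Mul(-1, 0), -87)) = Mul(-3, Add(0, -87)) = Mul(-3, -87) = 261)
Add(Mul(Add(Function('r')(8), 94), 4), P) = Add(Mul(Add(8, 94), 4), 261) = Add(Mul(102, 4), 261) = Add(408, 261) = 669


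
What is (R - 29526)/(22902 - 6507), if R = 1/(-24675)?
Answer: -728554051/404546625 ≈ -1.8009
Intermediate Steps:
R = -1/24675 ≈ -4.0527e-5
(R - 29526)/(22902 - 6507) = (-1/24675 - 29526)/(22902 - 6507) = -728554051/24675/16395 = -728554051/24675*1/16395 = -728554051/404546625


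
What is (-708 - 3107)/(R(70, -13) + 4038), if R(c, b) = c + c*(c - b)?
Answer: -3815/9918 ≈ -0.38465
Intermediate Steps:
(-708 - 3107)/(R(70, -13) + 4038) = (-708 - 3107)/(70*(1 + 70 - 1*(-13)) + 4038) = -3815/(70*(1 + 70 + 13) + 4038) = -3815/(70*84 + 4038) = -3815/(5880 + 4038) = -3815/9918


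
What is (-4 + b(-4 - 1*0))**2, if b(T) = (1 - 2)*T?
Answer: 0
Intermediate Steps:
b(T) = -T
(-4 + b(-4 - 1*0))**2 = (-4 - (-4 - 1*0))**2 = (-4 - (-4 + 0))**2 = (-4 - 1*(-4))**2 = (-4 + 4)**2 = 0**2 = 0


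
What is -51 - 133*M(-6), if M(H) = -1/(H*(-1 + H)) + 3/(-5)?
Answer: 959/30 ≈ 31.967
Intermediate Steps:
M(H) = -3/5 - 1/(H*(-1 + H)) (M(H) = -1/(H*(-1 + H)) + 3*(-1/5) = -1/(H*(-1 + H)) - 3/5 = -3/5 - 1/(H*(-1 + H)))
-51 - 133*M(-6) = -51 - 133*(-5 - 3*(-6)**2 + 3*(-6))/(5*(-6)*(-1 - 6)) = -51 - 133*(-1)*(-5 - 3*36 - 18)/(5*6*(-7)) = -51 - 133*(-1)*(-1)*(-5 - 108 - 18)/(5*6*7) = -51 - 133*(-1)*(-1)*(-131)/(5*6*7) = -51 - 133*(-131/210) = -51 + 2489/30 = 959/30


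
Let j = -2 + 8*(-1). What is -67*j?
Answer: 670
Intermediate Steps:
j = -10 (j = -2 - 8 = -10)
-67*j = -67*(-10) = 670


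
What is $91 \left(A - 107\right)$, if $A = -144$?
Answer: $-22841$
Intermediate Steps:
$91 \left(A - 107\right) = 91 \left(-144 - 107\right) = 91 \left(-251\right) = -22841$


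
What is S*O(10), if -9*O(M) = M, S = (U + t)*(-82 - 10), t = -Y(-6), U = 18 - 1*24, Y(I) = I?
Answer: 0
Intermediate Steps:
U = -6 (U = 18 - 24 = -6)
t = 6 (t = -1*(-6) = 6)
S = 0 (S = (-6 + 6)*(-82 - 10) = 0*(-92) = 0)
O(M) = -M/9
S*O(10) = 0*(-1/9*10) = 0*(-10/9) = 0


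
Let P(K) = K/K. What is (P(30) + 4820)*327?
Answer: 1576467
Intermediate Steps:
P(K) = 1
(P(30) + 4820)*327 = (1 + 4820)*327 = 4821*327 = 1576467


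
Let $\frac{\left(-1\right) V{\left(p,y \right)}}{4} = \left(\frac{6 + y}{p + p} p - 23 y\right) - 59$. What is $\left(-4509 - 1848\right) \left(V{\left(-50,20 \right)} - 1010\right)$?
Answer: $-6445998$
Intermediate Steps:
$V{\left(p,y \right)} = 224 + 90 y$ ($V{\left(p,y \right)} = - 4 \left(\left(\frac{6 + y}{p + p} p - 23 y\right) - 59\right) = - 4 \left(\left(\frac{6 + y}{2 p} p - 23 y\right) - 59\right) = - 4 \left(\left(\left(3 + \frac{y}{2}\right) - 23 y\right) - 59\right) = - 4 \left(\left(3 - \frac{45 y}{2}\right) - 59\right) = - 4 \left(-56 - \frac{45 y}{2}\right) = 224 + 90 y$)
$\left(-4509 - 1848\right) \left(V{\left(-50,20 \right)} - 1010\right) = \left(-4509 - 1848\right) \left(\left(224 + 90 \cdot 20\right) - 1010\right) = - 6357 \left(\left(224 + 1800\right) - 1010\right) = - 6357 \left(2024 - 1010\right) = \left(-6357\right) 1014 = -6445998$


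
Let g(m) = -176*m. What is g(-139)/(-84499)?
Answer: -24464/84499 ≈ -0.28952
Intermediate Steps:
g(-139)/(-84499) = -176*(-139)/(-84499) = 24464*(-1/84499) = -24464/84499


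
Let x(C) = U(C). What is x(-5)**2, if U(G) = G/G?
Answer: 1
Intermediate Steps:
U(G) = 1
x(C) = 1
x(-5)**2 = 1**2 = 1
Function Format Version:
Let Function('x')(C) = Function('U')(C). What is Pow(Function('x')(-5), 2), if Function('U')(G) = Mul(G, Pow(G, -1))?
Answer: 1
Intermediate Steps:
Function('U')(G) = 1
Function('x')(C) = 1
Pow(Function('x')(-5), 2) = Pow(1, 2) = 1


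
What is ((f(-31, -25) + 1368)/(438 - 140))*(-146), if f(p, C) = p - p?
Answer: -99864/149 ≈ -670.23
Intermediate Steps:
f(p, C) = 0
((f(-31, -25) + 1368)/(438 - 140))*(-146) = ((0 + 1368)/(438 - 140))*(-146) = (1368/298)*(-146) = (1368*(1/298))*(-146) = (684/149)*(-146) = -99864/149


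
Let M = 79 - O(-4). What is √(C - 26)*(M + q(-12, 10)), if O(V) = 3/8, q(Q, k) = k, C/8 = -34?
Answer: 709*I*√298/8 ≈ 1529.9*I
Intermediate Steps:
C = -272 (C = 8*(-34) = -272)
O(V) = 3/8 (O(V) = 3*(⅛) = 3/8)
M = 629/8 (M = 79 - 1*3/8 = 79 - 3/8 = 629/8 ≈ 78.625)
√(C - 26)*(M + q(-12, 10)) = √(-272 - 26)*(629/8 + 10) = √(-298)*(709/8) = (I*√298)*(709/8) = 709*I*√298/8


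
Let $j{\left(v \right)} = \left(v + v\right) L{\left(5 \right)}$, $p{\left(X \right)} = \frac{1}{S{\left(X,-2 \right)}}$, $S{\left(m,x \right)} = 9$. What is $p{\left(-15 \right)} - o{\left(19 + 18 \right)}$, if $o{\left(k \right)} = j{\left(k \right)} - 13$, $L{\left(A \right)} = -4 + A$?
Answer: $- \frac{548}{9} \approx -60.889$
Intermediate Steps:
$p{\left(X \right)} = \frac{1}{9}$
$j{\left(v \right)} = 2 v$ ($j{\left(v \right)} = \left(v + v\right) \left(-4 + 5\right) = 2 v 1 = 2 v$)
$o{\left(k \right)} = -13 + 2 k$ ($o{\left(k \right)} = 2 k - 13 = -13 + 2 k$)
$p{\left(-15 \right)} - o{\left(19 + 18 \right)} = \frac{1}{9} - \left(-13 + 2 \left(19 + 18\right)\right) = \frac{1}{9} - \left(-13 + 2 \cdot 37\right) = \frac{1}{9} - \left(-13 + 74\right) = \frac{1}{9} - 61 = - \frac{548}{9}$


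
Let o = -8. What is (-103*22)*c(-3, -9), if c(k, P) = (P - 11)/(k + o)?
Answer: -4120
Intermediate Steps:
c(k, P) = (-11 + P)/(-8 + k) (c(k, P) = (P - 11)/(k - 8) = (-11 + P)/(-8 + k))
(-103*22)*c(-3, -9) = (-103*22)*((-11 - 9)/(-8 - 3)) = -2266*(-20)/(-11) = -(-206)*(-20) = -2266*20/11 = -4120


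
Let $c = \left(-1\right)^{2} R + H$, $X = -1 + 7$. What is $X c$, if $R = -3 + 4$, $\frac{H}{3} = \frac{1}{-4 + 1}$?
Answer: $0$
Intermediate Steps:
$X = 6$
$H = -1$ ($H = \frac{3}{-4 + 1} = \frac{3}{-3} = 3 \left(- \frac{1}{3}\right) = -1$)
$R = 1$
$c = 0$ ($c = \left(-1\right)^{2} \cdot 1 - 1 = 1 \cdot 1 - 1 = 1 - 1 = 0$)
$X c = 6 \cdot 0 = 0$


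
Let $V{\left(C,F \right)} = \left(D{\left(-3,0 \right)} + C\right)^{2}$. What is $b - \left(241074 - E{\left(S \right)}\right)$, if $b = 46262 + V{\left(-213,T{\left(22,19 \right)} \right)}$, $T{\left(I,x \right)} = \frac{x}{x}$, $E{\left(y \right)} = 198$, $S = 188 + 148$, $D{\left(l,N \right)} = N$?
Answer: $-149245$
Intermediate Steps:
$S = 336$
$T{\left(I,x \right)} = 1$
$V{\left(C,F \right)} = C^{2}$ ($V{\left(C,F \right)} = \left(0 + C\right)^{2} = C^{2}$)
$b = 91631$ ($b = 46262 + \left(-213\right)^{2} = 46262 + 45369 = 91631$)
$b - \left(241074 - E{\left(S \right)}\right) = 91631 - \left(241074 - 198\right) = 91631 - 240876 = -149245$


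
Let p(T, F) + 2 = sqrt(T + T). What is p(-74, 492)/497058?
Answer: -1/248529 + I*sqrt(37)/248529 ≈ -4.0237e-6 + 2.4475e-5*I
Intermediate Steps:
p(T, F) = -2 + sqrt(2)*sqrt(T) (p(T, F) = -2 + sqrt(T + T) = -2 + sqrt(2*T) = -2 + sqrt(2)*sqrt(T))
p(-74, 492)/497058 = (-2 + sqrt(2)*sqrt(-74))/497058 = (-2 + sqrt(2)*(I*sqrt(74)))*(1/497058) = (-2 + 2*I*sqrt(37))*(1/497058) = -1/248529 + I*sqrt(37)/248529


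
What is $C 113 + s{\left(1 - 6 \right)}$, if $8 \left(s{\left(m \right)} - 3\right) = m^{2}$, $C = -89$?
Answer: $- \frac{80407}{8} \approx -10051.0$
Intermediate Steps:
$s{\left(m \right)} = 3 + \frac{m^{2}}{8}$
$C 113 + s{\left(1 - 6 \right)} = \left(-89\right) 113 + \left(3 + \frac{\left(1 - 6\right)^{2}}{8}\right) = -10057 + \left(3 + \frac{\left(1 - 6\right)^{2}}{8}\right) = -10057 + \left(3 + \frac{\left(-5\right)^{2}}{8}\right) = -10057 + \left(3 + \frac{1}{8} \cdot 25\right) = -10057 + \left(3 + \frac{25}{8}\right) = -10057 + \frac{49}{8} = - \frac{80407}{8}$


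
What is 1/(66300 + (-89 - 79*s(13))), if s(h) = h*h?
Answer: 1/52860 ≈ 1.8918e-5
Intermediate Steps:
s(h) = h²
1/(66300 + (-89 - 79*s(13))) = 1/(66300 + (-89 - 79*13²)) = 1/(66300 + (-89 - 79*169)) = 1/(66300 + (-89 - 13351)) = 1/(66300 - 13440) = 1/52860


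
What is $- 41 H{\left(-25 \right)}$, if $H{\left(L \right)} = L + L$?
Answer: $2050$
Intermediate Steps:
$H{\left(L \right)} = 2 L$
$- 41 H{\left(-25 \right)} = - 41 \cdot 2 \left(-25\right) = \left(-41\right) \left(-50\right) = 2050$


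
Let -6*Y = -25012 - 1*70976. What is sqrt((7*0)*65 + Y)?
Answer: sqrt(15998) ≈ 126.48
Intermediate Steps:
Y = 15998 (Y = -(-25012 - 1*70976)/6 = -(-25012 - 70976)/6 = -1/6*(-95988) = 15998)
sqrt((7*0)*65 + Y) = sqrt((7*0)*65 + 15998) = sqrt(0*65 + 15998) = sqrt(0 + 15998) = sqrt(15998)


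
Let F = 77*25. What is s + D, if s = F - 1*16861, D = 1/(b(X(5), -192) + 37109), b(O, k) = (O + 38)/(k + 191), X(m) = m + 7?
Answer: -553513223/37059 ≈ -14936.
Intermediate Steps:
X(m) = 7 + m
b(O, k) = (38 + O)/(191 + k)
F = 1925
D = 1/37059 (D = 1/((38 + (7 + 5))/(191 - 192) + 37109) = 1/((38 + 12)/(-1) + 37109) = 1/(-1*50 + 37109) = 1/(-50 + 37109) = 1/37059 ≈ 2.6984e-5)
s = -14936 (s = 1925 - 1*16861 = 1925 - 16861 = -14936)
s + D = -14936 + 1/37059 = -553513223/37059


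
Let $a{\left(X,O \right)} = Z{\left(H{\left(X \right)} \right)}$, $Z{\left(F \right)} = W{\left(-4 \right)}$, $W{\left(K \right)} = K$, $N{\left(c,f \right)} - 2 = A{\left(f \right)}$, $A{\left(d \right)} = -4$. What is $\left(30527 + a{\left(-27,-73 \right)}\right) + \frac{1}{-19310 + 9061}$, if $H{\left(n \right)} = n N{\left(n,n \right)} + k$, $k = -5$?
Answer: $\frac{312830226}{10249} \approx 30523.0$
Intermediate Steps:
$N{\left(c,f \right)} = -2$ ($N{\left(c,f \right)} = 2 - 4 = -2$)
$H{\left(n \right)} = -5 - 2 n$ ($H{\left(n \right)} = n \left(-2\right) - 5 = - 2 n - 5 = -5 - 2 n$)
$Z{\left(F \right)} = -4$
$a{\left(X,O \right)} = -4$
$\left(30527 + a{\left(-27,-73 \right)}\right) + \frac{1}{-19310 + 9061} = \left(30527 - 4\right) + \frac{1}{-19310 + 9061} = 30523 + \frac{1}{-10249} = 30523 - \frac{1}{10249} = \frac{312830226}{10249}$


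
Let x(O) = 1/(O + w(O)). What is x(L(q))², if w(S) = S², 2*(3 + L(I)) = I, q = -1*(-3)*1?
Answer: 16/9 ≈ 1.7778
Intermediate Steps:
q = 3 (q = 3*1 = 3)
L(I) = -3 + I/2
x(O) = 1/(O + O²)
x(L(q))² = (1/((-3 + (½)*3)*(1 + (-3 + (½)*3))))² = (1/((-3 + 3/2)*(1 + (-3 + 3/2))))² = (1/((-3/2)*(1 - 3/2)))² = (-2/(3*(-½)))² = (-⅔*(-2))² = (4/3)² = 16/9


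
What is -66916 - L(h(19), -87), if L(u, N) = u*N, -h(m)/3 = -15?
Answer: -63001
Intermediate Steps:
h(m) = 45 (h(m) = -3*(-15) = 45)
L(u, N) = N*u
-66916 - L(h(19), -87) = -66916 - (-87)*45 = -66916 - 1*(-3915) = -66916 + 3915 = -63001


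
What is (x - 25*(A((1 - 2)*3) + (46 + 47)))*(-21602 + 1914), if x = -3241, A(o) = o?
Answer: 108106808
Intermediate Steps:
(x - 25*(A((1 - 2)*3) + (46 + 47)))*(-21602 + 1914) = (-3241 - 25*((1 - 2)*3 + (46 + 47)))*(-21602 + 1914) = (-3241 - 25*(-1*3 + 93))*(-19688) = (-3241 - 25*(-3 + 93))*(-19688) = (-3241 - 25*90)*(-19688) = (-3241 - 2250)*(-19688) = -5491*(-19688) = 108106808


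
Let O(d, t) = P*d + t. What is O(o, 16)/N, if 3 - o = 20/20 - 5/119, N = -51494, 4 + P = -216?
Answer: 25778/3063893 ≈ 0.0084135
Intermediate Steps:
P = -220 (P = -4 - 216 = -220)
o = 243/119 (o = 3 - (20/20 - 5/119) = 3 - (20*(1/20) - 5*1/119) = 3 - (1 - 5/119) = 3 - 1*114/119 = 3 - 114/119 = 243/119 ≈ 2.0420)
O(d, t) = t - 220*d (O(d, t) = -220*d + t = t - 220*d)
O(o, 16)/N = (16 - 220*243/119)/(-51494) = (16 - 53460/119)*(-1/51494) = -51556/119*(-1/51494) = 25778/3063893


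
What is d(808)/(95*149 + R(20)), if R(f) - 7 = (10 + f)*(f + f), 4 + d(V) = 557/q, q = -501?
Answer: -2561/7696362 ≈ -0.00033275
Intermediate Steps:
d(V) = -2561/501 (d(V) = -4 + 557/(-501) = -4 + 557*(-1/501) = -4 - 557/501 = -2561/501)
R(f) = 7 + 2*f*(10 + f) (R(f) = 7 + (10 + f)*(f + f) = 7 + (10 + f)*(2*f) = 7 + 2*f*(10 + f))
d(808)/(95*149 + R(20)) = -2561/(501*(95*149 + (7 + 2*20² + 20*20))) = -2561/(501*(14155 + (7 + 2*400 + 400))) = -2561/(501*(14155 + (7 + 800 + 400))) = -2561/(501*(14155 + 1207)) = -2561/501/15362 = -2561/501*1/15362 = -2561/7696362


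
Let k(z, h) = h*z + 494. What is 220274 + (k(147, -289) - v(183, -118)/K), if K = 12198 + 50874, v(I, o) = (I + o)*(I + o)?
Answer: 11244787295/63072 ≈ 1.7829e+5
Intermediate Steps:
v(I, o) = (I + o)²
K = 63072
k(z, h) = 494 + h*z
220274 + (k(147, -289) - v(183, -118)/K) = 220274 + ((494 - 289*147) - (183 - 118)²/63072) = 220274 + ((494 - 42483) - 65²/63072) = 220274 + (-41989 - 4225/63072) = 220274 - 2648334433/63072 = 11244787295/63072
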